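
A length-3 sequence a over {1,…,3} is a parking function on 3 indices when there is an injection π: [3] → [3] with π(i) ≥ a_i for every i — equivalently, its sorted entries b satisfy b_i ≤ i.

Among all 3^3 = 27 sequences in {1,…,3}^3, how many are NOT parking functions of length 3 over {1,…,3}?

11

|PF(3,3)| = (3+1−3)·(3+1)^{3−1} = 1×16 = 16 [KW]
Example (2,3,3) → sorted (2,3,3): b_1=2>1, not a PF.
So 27 − 16 = 11 fail.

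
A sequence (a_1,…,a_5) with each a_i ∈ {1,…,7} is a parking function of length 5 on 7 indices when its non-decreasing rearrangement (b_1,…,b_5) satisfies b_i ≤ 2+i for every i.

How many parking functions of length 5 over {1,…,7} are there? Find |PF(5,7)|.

12288

|PF| = (7+1−5)·(7+1)^{5−1} = 3·4096 = 12288 (Pollak)
E.g. (2,2,1,2,5) → sorted (1,2,2,2,5): b_i ≤ 2+i ∀i, a PF.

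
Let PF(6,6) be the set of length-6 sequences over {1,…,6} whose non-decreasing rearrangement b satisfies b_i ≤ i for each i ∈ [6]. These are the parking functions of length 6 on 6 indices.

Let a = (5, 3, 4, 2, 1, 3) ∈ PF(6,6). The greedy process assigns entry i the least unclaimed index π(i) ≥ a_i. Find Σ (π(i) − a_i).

Σπ = 21 ({1..6} each once); Σa = 5+3+4+2+1+3 = 18; disp = 21−18 = 3.

3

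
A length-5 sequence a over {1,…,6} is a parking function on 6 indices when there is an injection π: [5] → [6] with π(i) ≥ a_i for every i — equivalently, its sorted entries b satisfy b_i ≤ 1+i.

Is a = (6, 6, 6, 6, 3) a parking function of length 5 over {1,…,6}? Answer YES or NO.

NO

Order a: b = (3, 6, 6, 6, 6).
  b_1=3 > 2
  fails at i=1 ⇒ NO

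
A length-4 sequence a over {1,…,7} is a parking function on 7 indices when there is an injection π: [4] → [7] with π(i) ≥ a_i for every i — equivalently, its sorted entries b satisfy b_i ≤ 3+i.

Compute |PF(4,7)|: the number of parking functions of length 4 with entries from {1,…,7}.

2048

|PF(4,7)| = (7+1−4)·(7+1)^{4−1} = 4×512 = 2048 (Pollak)
E.g. (5,1,5,1) → sorted (1,1,5,5): b_i ≤ 3+i ∀i, a PF.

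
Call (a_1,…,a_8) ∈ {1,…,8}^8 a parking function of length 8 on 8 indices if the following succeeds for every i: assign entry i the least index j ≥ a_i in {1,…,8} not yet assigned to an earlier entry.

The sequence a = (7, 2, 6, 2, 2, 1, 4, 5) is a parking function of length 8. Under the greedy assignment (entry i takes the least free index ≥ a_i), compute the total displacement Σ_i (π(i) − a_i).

Σπ(i) = 1+…+8 = 36; Σa = 7+2+6+2+2+1+4+5 = 29; disp = 36−29 = 7.

7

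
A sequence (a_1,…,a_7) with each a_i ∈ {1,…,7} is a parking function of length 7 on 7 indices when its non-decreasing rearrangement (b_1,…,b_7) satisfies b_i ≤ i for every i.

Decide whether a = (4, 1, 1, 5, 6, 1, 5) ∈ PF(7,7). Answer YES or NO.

YES

Rearranged: b = (1, 1, 1, 4, 5, 5, 6).
  b_1=1 ≤ 1
  b_2=1 ≤ 2
  b_3=1 ≤ 3
  b_4=4 ≤ 4
  b_5=5 ≤ 5
  b_6=5 ≤ 6
  b_7=6 ≤ 7
All bounds hold ⇒ YES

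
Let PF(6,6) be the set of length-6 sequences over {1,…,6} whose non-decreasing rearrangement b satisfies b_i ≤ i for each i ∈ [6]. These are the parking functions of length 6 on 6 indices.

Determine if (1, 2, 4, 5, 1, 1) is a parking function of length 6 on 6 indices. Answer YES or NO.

YES

Rearranged: b = (1, 1, 1, 2, 4, 5).
  b_1=1 ≤ 1
  b_2=1 ≤ 2
  b_3=1 ≤ 3
  b_4=2 ≤ 4
  b_5=4 ≤ 5
  b_6=5 ≤ 6
All bounds hold ⇒ YES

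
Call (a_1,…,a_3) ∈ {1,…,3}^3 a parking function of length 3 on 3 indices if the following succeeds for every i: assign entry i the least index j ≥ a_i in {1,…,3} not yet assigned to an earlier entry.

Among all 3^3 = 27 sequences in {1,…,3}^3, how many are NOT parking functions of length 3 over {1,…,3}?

11

|PF| = (3−3+1)·(3+1)^(3−1) = 1×16 = 16 (Pollak)
One tuple (1,3,3) → sorted (1,3,3): b_2=3>2, not a PF.
So 27 − 16 = 11 fail.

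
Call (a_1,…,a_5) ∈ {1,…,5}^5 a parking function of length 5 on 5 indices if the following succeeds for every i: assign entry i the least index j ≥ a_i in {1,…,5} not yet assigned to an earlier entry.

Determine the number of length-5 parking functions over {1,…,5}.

Count = (6−5)·6^(5−1) = 1·1296 = 1296
E.g. (4,3,1,2,3) → sorted (1,2,3,3,4): b_i ≤ i ∀i, a PF.

1296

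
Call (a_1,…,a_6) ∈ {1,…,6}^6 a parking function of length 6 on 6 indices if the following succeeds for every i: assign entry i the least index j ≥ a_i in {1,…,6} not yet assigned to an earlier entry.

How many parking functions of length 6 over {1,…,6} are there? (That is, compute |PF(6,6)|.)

|PF| = (7−6)·7^(6−1) = 1·16807 = 16807
E.g. (2,4,4,1,1,3) → sorted (1,1,2,3,4,4): b_i ≤ i ∀i, a PF.

16807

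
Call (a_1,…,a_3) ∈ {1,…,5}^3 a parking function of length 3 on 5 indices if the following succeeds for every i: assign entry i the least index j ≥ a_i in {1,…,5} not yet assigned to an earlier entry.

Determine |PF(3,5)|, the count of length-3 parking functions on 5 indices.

|PF(3,5)| = (5−3+1)·(5+1)^(3−1) = 3 · 36 = 108 [KW]
One tuple (3,1,4) → sorted (1,3,4): b_i ≤ 2+i ∀i, a PF.

108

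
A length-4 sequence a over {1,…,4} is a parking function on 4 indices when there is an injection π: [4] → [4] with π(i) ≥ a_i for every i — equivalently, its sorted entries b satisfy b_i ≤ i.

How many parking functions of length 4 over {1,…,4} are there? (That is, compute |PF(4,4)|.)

125

|PF(4,4)| = (4+1−4)·(4+1)^{4−1} = 1 · 125 = 125 [KW]
E.g. (3,1,4,2) → sorted (1,2,3,4): b_i ≤ i ∀i, a PF.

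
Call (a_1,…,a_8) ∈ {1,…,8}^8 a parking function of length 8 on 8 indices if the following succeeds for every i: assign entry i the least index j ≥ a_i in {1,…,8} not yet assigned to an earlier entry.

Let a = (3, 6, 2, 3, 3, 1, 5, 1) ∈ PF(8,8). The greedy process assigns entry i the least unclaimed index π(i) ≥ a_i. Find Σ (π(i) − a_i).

Σπ = 8·9/2 = 36 (π permutes [8]); Σa = 3+6+2+3+3+1+5+1 = 24; disp = 36−24 = 12.

12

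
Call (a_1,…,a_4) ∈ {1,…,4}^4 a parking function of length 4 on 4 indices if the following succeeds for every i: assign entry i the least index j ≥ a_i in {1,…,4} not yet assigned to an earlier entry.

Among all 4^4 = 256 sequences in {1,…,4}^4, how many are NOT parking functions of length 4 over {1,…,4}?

Count = (5−4)·5^(4−1) = 1 · 125 = 125 [KW]
One tuple (3,1,4,4) → sorted (1,3,4,4): b_2=3>2, not a PF.
4^4 − 125 = 256 − 125 = 131

131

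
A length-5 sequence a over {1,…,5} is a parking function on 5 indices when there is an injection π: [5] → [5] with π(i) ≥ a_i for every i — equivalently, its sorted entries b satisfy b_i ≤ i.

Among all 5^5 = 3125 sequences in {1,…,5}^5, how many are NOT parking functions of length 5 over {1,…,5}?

Count = (5+1−5)·(5+1)^{5−1} = 1×1296 = 1296 (Pollak)
E.g. (5,1,5,5,2) → sorted (1,2,5,5,5): b_3=5>3, not a PF.
5^5 − 1296 = 3125 − 1296 = 1829

1829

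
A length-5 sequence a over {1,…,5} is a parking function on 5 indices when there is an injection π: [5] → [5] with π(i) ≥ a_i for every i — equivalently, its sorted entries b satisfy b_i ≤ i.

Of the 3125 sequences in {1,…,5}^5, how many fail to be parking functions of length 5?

1829

|PF(5,5)| = (5−5+1)·(5+1)^(5−1) = 1×1296 = 1296 (Konheim–Weiss)
Example (2,4,5,2,5) → sorted (2,2,4,5,5): b_1=2>1, not a PF.
Total 3125; non-PF = 3125−1296 = 1829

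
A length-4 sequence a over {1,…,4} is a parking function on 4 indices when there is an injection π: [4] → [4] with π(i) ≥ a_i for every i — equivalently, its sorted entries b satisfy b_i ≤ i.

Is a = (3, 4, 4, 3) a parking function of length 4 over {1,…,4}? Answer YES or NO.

Rearranged: b = (3, 3, 4, 4).
  b_1=3 > 1
  fails at i=1 ⇒ NO

NO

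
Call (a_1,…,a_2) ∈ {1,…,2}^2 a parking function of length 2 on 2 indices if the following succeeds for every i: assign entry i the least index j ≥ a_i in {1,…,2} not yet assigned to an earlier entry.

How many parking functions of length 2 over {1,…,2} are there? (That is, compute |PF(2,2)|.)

Count = (2−2+1)·(2+1)^(2−1) = 1 · 3 = 3 [KW]
Example (2,1) → sorted (1,2): b_i ≤ i ∀i, a PF.

3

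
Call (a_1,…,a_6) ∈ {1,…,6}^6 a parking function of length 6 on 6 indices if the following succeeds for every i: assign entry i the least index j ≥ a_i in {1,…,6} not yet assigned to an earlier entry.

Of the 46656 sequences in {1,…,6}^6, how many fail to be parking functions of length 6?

29849

Count = (6−6+1)·(6+1)^(6−1) = 1×16807 = 16807
E.g. (5,5,5,5,5,6) → sorted (5,5,5,5,5,6): b_1=5>1, not a PF.
Total 46656; non-PF = 46656−16807 = 29849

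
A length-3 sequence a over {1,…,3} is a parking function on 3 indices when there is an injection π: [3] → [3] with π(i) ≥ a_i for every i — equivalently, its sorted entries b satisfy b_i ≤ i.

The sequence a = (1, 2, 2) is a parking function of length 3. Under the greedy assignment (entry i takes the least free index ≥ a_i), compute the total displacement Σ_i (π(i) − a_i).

Σπ = 6 ({1..3} each once); Σa = 1+2+2 = 5; disp = 6−5 = 1.

1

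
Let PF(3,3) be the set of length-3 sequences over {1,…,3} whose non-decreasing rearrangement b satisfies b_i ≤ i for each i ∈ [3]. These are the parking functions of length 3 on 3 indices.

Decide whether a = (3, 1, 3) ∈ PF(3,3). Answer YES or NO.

NO

Rearranged: b = (1, 3, 3).
  b_1=1 ≤ 1
  b_2=3 > 2
  fails at i=2 ⇒ NO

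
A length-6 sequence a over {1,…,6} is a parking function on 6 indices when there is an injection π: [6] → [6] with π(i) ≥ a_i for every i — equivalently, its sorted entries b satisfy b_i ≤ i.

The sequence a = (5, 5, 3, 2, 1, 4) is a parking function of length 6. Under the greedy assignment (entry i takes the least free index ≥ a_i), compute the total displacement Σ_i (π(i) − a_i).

Σπ = 21 ({1..6} each once); Σa = 5+5+3+2+1+4 = 20; disp = 21−20 = 1.

1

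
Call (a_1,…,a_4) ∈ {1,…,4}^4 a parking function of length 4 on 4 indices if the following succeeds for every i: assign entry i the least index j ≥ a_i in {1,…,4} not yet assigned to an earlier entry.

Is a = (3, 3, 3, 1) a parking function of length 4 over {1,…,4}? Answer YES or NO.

Sorted: b = (1, 3, 3, 3).
  b_1=1 ≤ 1
  b_2=3 > 2
  fails at i=2 ⇒ NO

NO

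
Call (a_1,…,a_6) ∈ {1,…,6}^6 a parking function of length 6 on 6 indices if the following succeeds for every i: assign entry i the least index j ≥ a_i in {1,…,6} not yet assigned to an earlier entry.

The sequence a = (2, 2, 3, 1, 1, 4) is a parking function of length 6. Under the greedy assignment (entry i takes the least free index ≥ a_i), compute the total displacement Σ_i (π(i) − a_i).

8

Σπ = 21 ({1..6} each once); Σa = 2+2+3+1+1+4 = 13; disp = 21−13 = 8.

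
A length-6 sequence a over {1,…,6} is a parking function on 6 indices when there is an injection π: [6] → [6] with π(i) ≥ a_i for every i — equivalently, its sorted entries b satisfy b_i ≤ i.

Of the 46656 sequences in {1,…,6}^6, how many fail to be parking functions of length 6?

29849

Count = (6−6+1)·(6+1)^(6−1) = 1·16807 = 16807 (Pollak)
E.g. (3,6,6,6,6,5) → sorted (3,5,6,6,6,6): b_1=3>1, not a PF.
Total 46656; non-PF = 46656−16807 = 29849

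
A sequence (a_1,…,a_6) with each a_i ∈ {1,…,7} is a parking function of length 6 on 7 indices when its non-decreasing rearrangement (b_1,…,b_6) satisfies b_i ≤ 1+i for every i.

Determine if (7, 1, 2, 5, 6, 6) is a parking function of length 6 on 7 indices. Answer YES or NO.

NO

Order a: b = (1, 2, 5, 6, 6, 7).
  b_1=1 ≤ 2
  b_2=2 ≤ 3
  b_3=5 > 4
  fails at i=3 ⇒ NO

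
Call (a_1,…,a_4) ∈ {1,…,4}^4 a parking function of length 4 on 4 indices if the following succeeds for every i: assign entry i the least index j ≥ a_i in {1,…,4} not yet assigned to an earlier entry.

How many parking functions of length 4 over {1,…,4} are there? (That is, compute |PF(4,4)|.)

|PF(4,4)| = (5−4)·5^(4−1) = 1·125 = 125 (Pollak)
E.g. (4,1,3,1) → sorted (1,1,3,4): b_i ≤ i ∀i, a PF.

125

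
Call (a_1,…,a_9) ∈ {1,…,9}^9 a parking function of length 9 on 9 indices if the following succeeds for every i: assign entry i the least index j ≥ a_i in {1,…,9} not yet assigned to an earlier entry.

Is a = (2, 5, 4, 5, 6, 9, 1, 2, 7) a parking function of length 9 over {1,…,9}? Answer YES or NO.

Sorted: b = (1, 2, 2, 4, 5, 5, 6, 7, 9).
  b_1=1 ≤ 1
  b_2=2 ≤ 2
  b_3=2 ≤ 3
  b_4=4 ≤ 4
  b_5=5 ≤ 5
  b_6=5 ≤ 6
  b_7=6 ≤ 7
  b_8=7 ≤ 8
  b_9=9 ≤ 9
All bounds hold ⇒ YES

YES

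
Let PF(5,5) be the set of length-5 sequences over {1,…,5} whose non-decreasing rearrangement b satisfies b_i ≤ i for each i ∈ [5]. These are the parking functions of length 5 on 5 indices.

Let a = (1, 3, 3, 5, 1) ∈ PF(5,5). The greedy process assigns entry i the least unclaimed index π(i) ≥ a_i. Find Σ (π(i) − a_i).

2

Σπ = 5·6/2 = 15 (π permutes [5]); Σa = 1+3+3+5+1 = 13; disp = 15−13 = 2.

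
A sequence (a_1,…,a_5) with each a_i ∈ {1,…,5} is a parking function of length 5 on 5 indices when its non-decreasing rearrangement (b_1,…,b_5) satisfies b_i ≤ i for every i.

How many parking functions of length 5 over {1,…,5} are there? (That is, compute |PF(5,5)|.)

1296

|PF(5,5)| = 1·6^4 = 1·1296 = 1296 [KW]
One tuple (2,4,1,4,2) → sorted (1,2,2,4,4): b_i ≤ i ∀i, a PF.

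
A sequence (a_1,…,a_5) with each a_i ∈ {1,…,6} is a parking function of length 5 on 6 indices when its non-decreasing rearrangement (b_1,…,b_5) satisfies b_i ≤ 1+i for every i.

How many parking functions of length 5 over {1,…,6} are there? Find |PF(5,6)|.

|PF| = (7−5)·7^(5−1) = 2×2401 = 4802 [KW]
E.g. (4,2,4,5,1) → sorted (1,2,4,4,5): b_i ≤ 1+i ∀i, a PF.

4802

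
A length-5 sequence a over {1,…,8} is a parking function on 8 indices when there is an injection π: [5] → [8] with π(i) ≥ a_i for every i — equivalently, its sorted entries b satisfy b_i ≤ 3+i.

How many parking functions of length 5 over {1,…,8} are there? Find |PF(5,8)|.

Count = (8−5+1)·(8+1)^(5−1) = 4·6561 = 26244 (Konheim–Weiss)
E.g. (2,3,7,1,2) → sorted (1,2,2,3,7): b_i ≤ 3+i ∀i, a PF.

26244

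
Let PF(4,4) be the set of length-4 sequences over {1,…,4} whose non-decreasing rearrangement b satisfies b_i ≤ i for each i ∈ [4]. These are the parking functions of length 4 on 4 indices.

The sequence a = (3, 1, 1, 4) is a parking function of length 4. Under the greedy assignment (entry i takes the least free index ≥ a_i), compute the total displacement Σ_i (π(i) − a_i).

Σπ = 10 ({1..4} each once); Σa = 3+1+1+4 = 9; disp = 10−9 = 1.

1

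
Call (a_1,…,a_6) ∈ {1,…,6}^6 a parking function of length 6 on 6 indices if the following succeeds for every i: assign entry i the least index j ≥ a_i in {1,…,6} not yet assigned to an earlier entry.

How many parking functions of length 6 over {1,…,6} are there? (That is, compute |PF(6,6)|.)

|PF(6,6)| = (6−6+1)·(6+1)^(6−1) = 1×16807 = 16807 [KW]
E.g. (1,2,5,5,2,3) → sorted (1,2,2,3,5,5): b_i ≤ i ∀i, a PF.

16807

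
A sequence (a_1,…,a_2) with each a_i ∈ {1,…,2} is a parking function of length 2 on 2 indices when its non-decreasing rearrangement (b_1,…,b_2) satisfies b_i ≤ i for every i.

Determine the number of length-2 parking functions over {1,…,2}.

|PF(2,2)| = (2−2+1)·(2+1)^(2−1) = 1 · 3 = 3
One tuple (2,1) → sorted (1,2): b_i ≤ i ∀i, a PF.

3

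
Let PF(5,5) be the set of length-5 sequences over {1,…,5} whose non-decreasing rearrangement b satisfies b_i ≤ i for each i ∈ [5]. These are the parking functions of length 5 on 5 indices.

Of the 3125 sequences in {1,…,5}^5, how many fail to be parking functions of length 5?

#PF = 1·6^4 = 1·1296 = 1296 (Pollak)
E.g. (5,5,5,3,3) → sorted (3,3,5,5,5): b_1=3>1, not a PF.
5^5 − 1296 = 3125 − 1296 = 1829

1829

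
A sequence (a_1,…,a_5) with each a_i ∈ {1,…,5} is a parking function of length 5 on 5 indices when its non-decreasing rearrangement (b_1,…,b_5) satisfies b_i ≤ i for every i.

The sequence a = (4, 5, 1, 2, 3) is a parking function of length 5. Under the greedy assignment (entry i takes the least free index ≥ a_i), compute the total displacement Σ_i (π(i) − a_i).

Σπ = 15 ({1..5} each once); Σa = 4+5+1+2+3 = 15; disp = 15−15 = 0.

0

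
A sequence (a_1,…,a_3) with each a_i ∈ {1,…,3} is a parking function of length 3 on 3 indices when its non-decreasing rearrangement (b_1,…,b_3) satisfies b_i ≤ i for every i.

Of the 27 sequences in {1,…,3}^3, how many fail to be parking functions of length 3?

11

Count = (3−3+1)·(3+1)^(3−1) = 1×16 = 16
E.g. (3,3,1) → sorted (1,3,3): b_2=3>2, not a PF.
So 27 − 16 = 11 fail.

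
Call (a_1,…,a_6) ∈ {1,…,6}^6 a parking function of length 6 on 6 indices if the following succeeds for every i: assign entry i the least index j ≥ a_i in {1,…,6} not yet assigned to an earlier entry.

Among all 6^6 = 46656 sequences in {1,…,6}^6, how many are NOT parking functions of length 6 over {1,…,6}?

#PF = (6+1−6)·(6+1)^{6−1} = 1·16807 = 16807 (Konheim–Weiss)
E.g. (5,6,2,3,2,4) → sorted (2,2,3,4,5,6): b_1=2>1, not a PF.
6^6 − 16807 = 46656 − 16807 = 29849

29849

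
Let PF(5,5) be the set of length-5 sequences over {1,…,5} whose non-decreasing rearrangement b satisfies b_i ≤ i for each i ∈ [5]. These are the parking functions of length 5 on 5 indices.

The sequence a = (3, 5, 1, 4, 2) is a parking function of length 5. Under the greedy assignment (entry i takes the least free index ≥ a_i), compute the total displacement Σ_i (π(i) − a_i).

Σπ = 5·6/2 = 15 (π permutes [5]); Σa = 3+5+1+4+2 = 15; disp = 15−15 = 0.

0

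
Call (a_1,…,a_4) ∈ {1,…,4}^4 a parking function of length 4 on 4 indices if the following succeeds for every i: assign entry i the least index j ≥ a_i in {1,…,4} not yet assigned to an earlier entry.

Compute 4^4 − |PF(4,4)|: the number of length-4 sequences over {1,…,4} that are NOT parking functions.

131

|PF| = 1·5^3 = 1·125 = 125 [KW]
Example (4,4,3,4) → sorted (3,4,4,4): b_1=3>1, not a PF.
Total 256; non-PF = 256−125 = 131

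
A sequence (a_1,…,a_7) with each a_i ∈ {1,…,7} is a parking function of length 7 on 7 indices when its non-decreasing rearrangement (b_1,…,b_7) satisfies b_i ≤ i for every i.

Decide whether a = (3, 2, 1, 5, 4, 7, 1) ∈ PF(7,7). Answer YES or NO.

YES

Rearranged: b = (1, 1, 2, 3, 4, 5, 7).
  b_1=1 ≤ 1
  b_2=1 ≤ 2
  b_3=2 ≤ 3
  b_4=3 ≤ 4
  b_5=4 ≤ 5
  b_6=5 ≤ 6
  b_7=7 ≤ 7
All bounds hold ⇒ YES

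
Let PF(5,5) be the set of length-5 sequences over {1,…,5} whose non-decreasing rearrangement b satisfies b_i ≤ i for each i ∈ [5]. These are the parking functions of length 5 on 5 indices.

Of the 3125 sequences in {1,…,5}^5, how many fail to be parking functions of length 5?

|PF(5,5)| = (6−5)·6^(5−1) = 1×1296 = 1296
Check (4,5,1,2,4) → sorted (1,2,4,4,5): b_3=4>3, not a PF.
Total 3125; non-PF = 3125−1296 = 1829

1829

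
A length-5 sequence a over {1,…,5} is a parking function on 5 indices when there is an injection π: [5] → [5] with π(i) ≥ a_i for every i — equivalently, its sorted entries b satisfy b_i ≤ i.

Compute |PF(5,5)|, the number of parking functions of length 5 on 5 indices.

|PF(5,5)| = 1·6^4 = 1·1296 = 1296 (Pollak)
One tuple (4,2,5,3,1) → sorted (1,2,3,4,5): b_i ≤ i ∀i, a PF.

1296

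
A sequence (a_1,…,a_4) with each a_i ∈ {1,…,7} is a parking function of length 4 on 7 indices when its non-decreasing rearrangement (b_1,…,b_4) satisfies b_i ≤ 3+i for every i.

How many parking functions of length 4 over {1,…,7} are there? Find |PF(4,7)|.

2048

Count = (7+1−4)·(7+1)^{4−1} = 4·512 = 2048 [KW]
Example (1,6,4,7) → sorted (1,4,6,7): b_i ≤ 3+i ∀i, a PF.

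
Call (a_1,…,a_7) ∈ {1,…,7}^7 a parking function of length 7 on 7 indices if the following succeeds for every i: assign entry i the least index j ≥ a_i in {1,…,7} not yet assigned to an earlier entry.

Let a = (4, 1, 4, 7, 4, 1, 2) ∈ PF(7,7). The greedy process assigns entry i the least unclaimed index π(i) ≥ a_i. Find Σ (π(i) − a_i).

5

Σπ = 28 ({1..7} each once); Σa = 4+1+4+7+4+1+2 = 23; disp = 28−23 = 5.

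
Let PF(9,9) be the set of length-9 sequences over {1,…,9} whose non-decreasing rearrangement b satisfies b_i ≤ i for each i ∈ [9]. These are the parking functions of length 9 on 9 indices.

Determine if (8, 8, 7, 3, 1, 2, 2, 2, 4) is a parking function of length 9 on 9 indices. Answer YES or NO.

YES

Order a: b = (1, 2, 2, 2, 3, 4, 7, 8, 8).
  b_1=1 ≤ 1
  b_2=2 ≤ 2
  b_3=2 ≤ 3
  b_4=2 ≤ 4
  b_5=3 ≤ 5
  b_6=4 ≤ 6
  b_7=7 ≤ 7
  b_8=8 ≤ 8
  b_9=8 ≤ 9
All bounds hold ⇒ YES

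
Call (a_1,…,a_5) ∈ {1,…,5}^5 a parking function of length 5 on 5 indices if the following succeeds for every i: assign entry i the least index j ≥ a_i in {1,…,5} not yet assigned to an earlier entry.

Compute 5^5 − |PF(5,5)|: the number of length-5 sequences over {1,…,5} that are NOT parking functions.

1829

|PF(5,5)| = (6−5)·6^(5−1) = 1×1296 = 1296 (Pollak)
Example (4,3,5,4,2) → sorted (2,3,4,4,5): b_1=2>1, not a PF.
5^5 − 1296 = 3125 − 1296 = 1829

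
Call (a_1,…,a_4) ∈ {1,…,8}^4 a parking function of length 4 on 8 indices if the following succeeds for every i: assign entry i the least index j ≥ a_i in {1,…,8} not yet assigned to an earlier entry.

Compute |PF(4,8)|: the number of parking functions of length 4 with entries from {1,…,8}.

3645

#PF = (9−4)·9^(4−1) = 5×729 = 3645 [KW]
E.g. (1,2,6,6) → sorted (1,2,6,6): b_i ≤ 4+i ∀i, a PF.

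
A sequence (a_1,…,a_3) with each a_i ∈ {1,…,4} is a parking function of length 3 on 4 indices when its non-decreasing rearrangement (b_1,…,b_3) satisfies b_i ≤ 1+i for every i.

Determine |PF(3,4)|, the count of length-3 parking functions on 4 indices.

50

#PF = 2·5^2 = 2·25 = 50 [KW]
One tuple (1,1,1) → sorted (1,1,1): b_i ≤ 1+i ∀i, a PF.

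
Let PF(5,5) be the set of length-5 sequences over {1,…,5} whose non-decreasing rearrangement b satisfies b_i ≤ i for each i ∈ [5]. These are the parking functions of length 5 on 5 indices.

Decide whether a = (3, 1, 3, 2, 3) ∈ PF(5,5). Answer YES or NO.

YES

Rearranged: b = (1, 2, 3, 3, 3).
  b_1=1 ≤ 1
  b_2=2 ≤ 2
  b_3=3 ≤ 3
  b_4=3 ≤ 4
  b_5=3 ≤ 5
All bounds hold ⇒ YES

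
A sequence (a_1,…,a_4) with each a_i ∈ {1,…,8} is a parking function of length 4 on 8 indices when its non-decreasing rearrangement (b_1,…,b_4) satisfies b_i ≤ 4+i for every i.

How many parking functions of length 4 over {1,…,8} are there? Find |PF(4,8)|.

3645

|PF(4,8)| = (8−4+1)·(8+1)^(4−1) = 5·729 = 3645 (Pollak)
Check (8,7,4,2) → sorted (2,4,7,8): b_i ≤ 4+i ∀i, a PF.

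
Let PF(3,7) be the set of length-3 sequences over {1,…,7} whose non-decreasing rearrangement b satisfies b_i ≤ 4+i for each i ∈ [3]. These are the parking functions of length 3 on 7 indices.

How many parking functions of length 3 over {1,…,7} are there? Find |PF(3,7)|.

320

|PF(3,7)| = (8−3)·8^(3−1) = 5·64 = 320
E.g. (2,3,5) → sorted (2,3,5): b_i ≤ 4+i ∀i, a PF.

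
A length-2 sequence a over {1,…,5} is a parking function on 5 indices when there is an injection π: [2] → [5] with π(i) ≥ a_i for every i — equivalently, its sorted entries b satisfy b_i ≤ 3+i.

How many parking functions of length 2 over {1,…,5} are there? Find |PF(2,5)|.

24

|PF(2,5)| = (5+1−2)·(5+1)^{2−1} = 4 · 6 = 24 [KW]
E.g. (2,1) → sorted (1,2): b_i ≤ 3+i ∀i, a PF.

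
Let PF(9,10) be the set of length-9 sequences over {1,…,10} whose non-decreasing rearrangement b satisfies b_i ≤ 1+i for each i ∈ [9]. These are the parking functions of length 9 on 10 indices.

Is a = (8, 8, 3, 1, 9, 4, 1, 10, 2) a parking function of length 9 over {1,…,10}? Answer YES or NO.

Order a: b = (1, 1, 2, 3, 4, 8, 8, 9, 10).
  b_1=1 ≤ 2
  b_2=1 ≤ 3
  b_3=2 ≤ 4
  b_4=3 ≤ 5
  b_5=4 ≤ 6
  b_6=8 > 7
  fails at i=6 ⇒ NO

NO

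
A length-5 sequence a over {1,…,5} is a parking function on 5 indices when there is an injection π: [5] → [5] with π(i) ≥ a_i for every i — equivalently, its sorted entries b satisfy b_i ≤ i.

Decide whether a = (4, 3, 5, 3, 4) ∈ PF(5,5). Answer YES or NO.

NO

Order a: b = (3, 3, 4, 4, 5).
  b_1=3 > 1
  fails at i=1 ⇒ NO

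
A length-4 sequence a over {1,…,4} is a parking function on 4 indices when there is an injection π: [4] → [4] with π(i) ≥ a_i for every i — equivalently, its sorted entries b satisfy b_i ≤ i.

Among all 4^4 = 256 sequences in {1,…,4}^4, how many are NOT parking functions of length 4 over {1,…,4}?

131

|PF(4,4)| = (4+1−4)·(4+1)^{4−1} = 1·125 = 125 [KW]
One tuple (3,3,4,3) → sorted (3,3,3,4): b_1=3>1, not a PF.
So 256 − 125 = 131 fail.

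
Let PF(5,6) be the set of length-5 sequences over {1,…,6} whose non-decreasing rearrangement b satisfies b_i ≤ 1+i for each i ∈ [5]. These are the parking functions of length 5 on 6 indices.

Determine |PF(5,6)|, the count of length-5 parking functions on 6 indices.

4802

#PF = 2·7^4 = 2 · 2401 = 4802 (Pollak)
Example (1,2,6,1,1) → sorted (1,1,1,2,6): b_i ≤ 1+i ∀i, a PF.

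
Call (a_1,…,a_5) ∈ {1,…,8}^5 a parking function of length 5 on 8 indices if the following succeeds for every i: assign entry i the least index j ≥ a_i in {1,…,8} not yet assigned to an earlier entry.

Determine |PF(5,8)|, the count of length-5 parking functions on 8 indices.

|PF(5,8)| = (8−5+1)·(8+1)^(5−1) = 4×6561 = 26244
Example (6,4,4,1,8) → sorted (1,4,4,6,8): b_i ≤ 3+i ∀i, a PF.

26244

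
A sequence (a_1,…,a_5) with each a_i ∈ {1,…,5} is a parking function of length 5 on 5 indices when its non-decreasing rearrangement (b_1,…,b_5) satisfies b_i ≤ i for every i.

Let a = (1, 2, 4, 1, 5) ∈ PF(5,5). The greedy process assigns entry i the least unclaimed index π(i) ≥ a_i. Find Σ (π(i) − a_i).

Σπ = 5·6/2 = 15 (π permutes [5]); Σa = 1+2+4+1+5 = 13; disp = 15−13 = 2.

2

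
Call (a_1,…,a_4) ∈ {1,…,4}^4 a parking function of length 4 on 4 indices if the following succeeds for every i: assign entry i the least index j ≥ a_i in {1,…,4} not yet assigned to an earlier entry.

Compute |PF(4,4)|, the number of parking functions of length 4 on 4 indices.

125

|PF(4,4)| = (4+1−4)·(4+1)^{4−1} = 1·125 = 125 (Konheim–Weiss)
Check (1,1,3,2) → sorted (1,1,2,3): b_i ≤ i ∀i, a PF.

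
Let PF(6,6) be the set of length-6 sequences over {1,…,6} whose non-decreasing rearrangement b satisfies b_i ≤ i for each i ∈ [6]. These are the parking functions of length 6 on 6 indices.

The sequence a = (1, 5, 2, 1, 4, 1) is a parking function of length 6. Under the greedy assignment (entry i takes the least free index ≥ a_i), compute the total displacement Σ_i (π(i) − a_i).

Σπ = 6·7/2 = 21 (π permutes [6]); Σa = 1+5+2+1+4+1 = 14; disp = 21−14 = 7.

7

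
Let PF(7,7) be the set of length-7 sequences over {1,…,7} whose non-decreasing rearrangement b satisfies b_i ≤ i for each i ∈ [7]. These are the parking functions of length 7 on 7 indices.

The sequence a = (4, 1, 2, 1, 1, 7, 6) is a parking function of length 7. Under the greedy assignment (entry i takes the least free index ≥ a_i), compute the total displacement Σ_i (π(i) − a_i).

6

Σπ(i) = 1+…+7 = 28; Σa = 4+1+2+1+1+7+6 = 22; disp = 28−22 = 6.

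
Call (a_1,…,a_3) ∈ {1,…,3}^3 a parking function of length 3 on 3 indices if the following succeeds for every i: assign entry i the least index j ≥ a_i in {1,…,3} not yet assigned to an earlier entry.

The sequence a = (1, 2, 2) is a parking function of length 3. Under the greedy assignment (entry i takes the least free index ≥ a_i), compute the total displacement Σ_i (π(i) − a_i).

Σπ(i) = 1+…+3 = 6; Σa = 1+2+2 = 5; disp = 6−5 = 1.

1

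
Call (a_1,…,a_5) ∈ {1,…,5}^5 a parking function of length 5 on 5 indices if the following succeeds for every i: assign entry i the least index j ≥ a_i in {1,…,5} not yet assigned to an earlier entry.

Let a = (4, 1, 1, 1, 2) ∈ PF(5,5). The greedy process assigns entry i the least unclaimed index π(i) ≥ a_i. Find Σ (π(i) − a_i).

6

Σπ = 5·6/2 = 15 (π permutes [5]); Σa = 4+1+1+1+2 = 9; disp = 15−9 = 6.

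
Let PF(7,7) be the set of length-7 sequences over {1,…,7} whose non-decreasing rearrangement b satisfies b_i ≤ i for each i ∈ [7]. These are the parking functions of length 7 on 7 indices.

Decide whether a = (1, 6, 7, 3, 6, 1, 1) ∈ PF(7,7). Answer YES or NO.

Order a: b = (1, 1, 1, 3, 6, 6, 7).
  b_1=1 ≤ 1
  b_2=1 ≤ 2
  b_3=1 ≤ 3
  b_4=3 ≤ 4
  b_5=6 > 5
  fails at i=5 ⇒ NO

NO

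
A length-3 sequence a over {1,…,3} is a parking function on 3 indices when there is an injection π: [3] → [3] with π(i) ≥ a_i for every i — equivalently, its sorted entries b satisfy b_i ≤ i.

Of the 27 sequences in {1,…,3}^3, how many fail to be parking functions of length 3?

11

|PF(3,3)| = (3+1−3)·(3+1)^{3−1} = 1·16 = 16 [KW]
Example (3,2,2) → sorted (2,2,3): b_1=2>1, not a PF.
So 27 − 16 = 11 fail.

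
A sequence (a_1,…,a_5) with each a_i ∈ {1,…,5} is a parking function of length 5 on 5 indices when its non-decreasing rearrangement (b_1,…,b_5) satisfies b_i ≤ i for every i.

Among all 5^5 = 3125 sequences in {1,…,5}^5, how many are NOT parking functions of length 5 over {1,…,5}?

1829

|PF(5,5)| = 1·6^4 = 1 · 1296 = 1296 [KW]
Example (4,5,4,4,4) → sorted (4,4,4,4,5): b_1=4>1, not a PF.
5^5 − 1296 = 3125 − 1296 = 1829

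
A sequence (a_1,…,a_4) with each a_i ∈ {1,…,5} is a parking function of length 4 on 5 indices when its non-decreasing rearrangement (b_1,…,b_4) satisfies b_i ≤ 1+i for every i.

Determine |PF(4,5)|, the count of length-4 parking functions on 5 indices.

432

#PF = (5+1−4)·(5+1)^{4−1} = 2×216 = 432 (Konheim–Weiss)
One tuple (4,2,1,4) → sorted (1,2,4,4): b_i ≤ 1+i ∀i, a PF.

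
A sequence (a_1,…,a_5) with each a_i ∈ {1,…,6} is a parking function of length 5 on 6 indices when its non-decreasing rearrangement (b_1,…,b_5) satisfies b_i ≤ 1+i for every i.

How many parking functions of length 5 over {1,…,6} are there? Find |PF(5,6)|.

4802

|PF(5,6)| = (7−5)·7^(5−1) = 2×2401 = 4802 (Konheim–Weiss)
Example (6,4,1,2,2) → sorted (1,2,2,4,6): b_i ≤ 1+i ∀i, a PF.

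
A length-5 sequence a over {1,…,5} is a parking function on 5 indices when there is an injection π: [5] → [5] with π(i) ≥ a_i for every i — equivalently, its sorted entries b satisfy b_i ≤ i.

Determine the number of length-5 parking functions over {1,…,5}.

|PF(5,5)| = (6−5)·6^(5−1) = 1·1296 = 1296 [KW]
One tuple (4,4,1,1,2) → sorted (1,1,2,4,4): b_i ≤ i ∀i, a PF.

1296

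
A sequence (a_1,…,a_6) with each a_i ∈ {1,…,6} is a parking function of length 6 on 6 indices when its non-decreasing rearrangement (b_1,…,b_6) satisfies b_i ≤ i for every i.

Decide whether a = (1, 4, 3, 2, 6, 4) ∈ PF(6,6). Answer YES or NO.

Order a: b = (1, 2, 3, 4, 4, 6).
  b_1=1 ≤ 1
  b_2=2 ≤ 2
  b_3=3 ≤ 3
  b_4=4 ≤ 4
  b_5=4 ≤ 5
  b_6=6 ≤ 6
All bounds hold ⇒ YES

YES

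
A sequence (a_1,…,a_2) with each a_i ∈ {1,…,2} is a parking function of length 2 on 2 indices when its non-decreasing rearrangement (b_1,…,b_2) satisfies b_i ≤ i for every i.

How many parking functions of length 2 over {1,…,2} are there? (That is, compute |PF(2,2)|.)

3

#PF = 1·3^1 = 1×3 = 3 [KW]
One tuple (1,2) → sorted (1,2): b_i ≤ i ∀i, a PF.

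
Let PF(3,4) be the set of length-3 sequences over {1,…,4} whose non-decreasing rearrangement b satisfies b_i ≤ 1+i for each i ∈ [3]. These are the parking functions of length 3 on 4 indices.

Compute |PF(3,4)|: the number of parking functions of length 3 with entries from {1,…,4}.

#PF = 2·5^2 = 2×25 = 50 (Konheim–Weiss)
Example (3,3,1) → sorted (1,3,3): b_i ≤ 1+i ∀i, a PF.

50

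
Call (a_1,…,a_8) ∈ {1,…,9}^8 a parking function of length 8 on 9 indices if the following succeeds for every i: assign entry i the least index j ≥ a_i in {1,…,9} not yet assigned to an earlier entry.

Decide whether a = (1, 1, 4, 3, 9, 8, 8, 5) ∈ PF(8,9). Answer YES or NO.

NO

Sorted: b = (1, 1, 3, 4, 5, 8, 8, 9).
  b_1=1 ≤ 2
  b_2=1 ≤ 3
  b_3=3 ≤ 4
  b_4=4 ≤ 5
  b_5=5 ≤ 6
  b_6=8 > 7
  fails at i=6 ⇒ NO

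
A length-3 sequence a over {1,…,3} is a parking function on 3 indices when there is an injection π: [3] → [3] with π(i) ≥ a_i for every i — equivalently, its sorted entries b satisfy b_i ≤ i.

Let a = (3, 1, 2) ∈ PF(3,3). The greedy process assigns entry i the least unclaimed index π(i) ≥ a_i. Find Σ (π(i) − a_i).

0

Σπ = 3·4/2 = 6 (π permutes [3]); Σa = 3+1+2 = 6; disp = 6−6 = 0.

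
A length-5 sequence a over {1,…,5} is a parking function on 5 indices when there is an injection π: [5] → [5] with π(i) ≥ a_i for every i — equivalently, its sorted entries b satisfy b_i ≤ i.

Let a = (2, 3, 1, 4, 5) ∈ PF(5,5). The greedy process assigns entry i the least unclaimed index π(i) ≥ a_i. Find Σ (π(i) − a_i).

0

Σπ = 15 ({1..5} each once); Σa = 2+3+1+4+5 = 15; disp = 15−15 = 0.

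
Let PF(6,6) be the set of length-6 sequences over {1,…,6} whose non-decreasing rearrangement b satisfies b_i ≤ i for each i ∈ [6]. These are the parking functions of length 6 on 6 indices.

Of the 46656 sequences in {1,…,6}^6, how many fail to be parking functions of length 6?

#PF = (7−6)·7^(6−1) = 1×16807 = 16807 (Pollak)
Example (6,4,1,2,6,6) → sorted (1,2,4,6,6,6): b_3=4>3, not a PF.
6^6 − 16807 = 46656 − 16807 = 29849

29849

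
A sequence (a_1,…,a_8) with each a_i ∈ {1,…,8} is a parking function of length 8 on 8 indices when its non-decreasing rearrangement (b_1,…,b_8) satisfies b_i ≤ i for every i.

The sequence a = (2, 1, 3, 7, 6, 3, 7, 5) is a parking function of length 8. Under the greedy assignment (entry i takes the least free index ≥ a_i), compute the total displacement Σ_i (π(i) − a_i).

Σπ = 36 ({1..8} each once); Σa = 2+1+3+7+6+3+7+5 = 34; disp = 36−34 = 2.

2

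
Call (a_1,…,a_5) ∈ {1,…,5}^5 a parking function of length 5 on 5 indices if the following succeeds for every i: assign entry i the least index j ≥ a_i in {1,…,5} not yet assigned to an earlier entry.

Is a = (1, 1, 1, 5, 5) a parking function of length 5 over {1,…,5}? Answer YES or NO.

Order a: b = (1, 1, 1, 5, 5).
  b_1=1 ≤ 1
  b_2=1 ≤ 2
  b_3=1 ≤ 3
  b_4=5 > 4
  fails at i=4 ⇒ NO

NO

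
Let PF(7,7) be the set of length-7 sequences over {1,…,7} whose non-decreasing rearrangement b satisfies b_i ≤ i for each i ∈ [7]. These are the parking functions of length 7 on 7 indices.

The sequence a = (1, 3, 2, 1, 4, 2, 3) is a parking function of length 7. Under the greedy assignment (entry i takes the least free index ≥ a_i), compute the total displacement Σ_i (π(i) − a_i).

Σπ = 28 ({1..7} each once); Σa = 1+3+2+1+4+2+3 = 16; disp = 28−16 = 12.

12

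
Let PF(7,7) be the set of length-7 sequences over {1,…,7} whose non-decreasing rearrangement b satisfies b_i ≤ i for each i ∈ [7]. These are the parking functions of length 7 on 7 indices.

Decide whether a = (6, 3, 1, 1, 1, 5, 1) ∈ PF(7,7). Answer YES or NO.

YES

Sorted: b = (1, 1, 1, 1, 3, 5, 6).
  b_1=1 ≤ 1
  b_2=1 ≤ 2
  b_3=1 ≤ 3
  b_4=1 ≤ 4
  b_5=3 ≤ 5
  b_6=5 ≤ 6
  b_7=6 ≤ 7
All bounds hold ⇒ YES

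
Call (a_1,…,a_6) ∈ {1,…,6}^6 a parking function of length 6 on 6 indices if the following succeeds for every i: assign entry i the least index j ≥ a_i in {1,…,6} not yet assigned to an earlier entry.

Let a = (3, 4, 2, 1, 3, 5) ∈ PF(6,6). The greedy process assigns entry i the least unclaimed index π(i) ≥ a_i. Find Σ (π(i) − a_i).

3

Σπ = 21 ({1..6} each once); Σa = 3+4+2+1+3+5 = 18; disp = 21−18 = 3.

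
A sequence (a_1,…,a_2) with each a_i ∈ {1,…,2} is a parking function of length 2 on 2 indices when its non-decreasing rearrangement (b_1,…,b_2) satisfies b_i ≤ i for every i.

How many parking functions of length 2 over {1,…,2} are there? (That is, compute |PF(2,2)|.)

Count = (3−2)·3^(2−1) = 1 · 3 = 3 (Konheim–Weiss)
Example (2,1) → sorted (1,2): b_i ≤ i ∀i, a PF.

3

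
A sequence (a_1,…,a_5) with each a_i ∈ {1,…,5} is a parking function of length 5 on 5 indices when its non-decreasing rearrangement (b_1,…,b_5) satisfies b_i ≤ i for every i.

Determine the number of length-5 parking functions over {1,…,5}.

1296

Count = (5−5+1)·(5+1)^(5−1) = 1×1296 = 1296
Check (1,2,4,5,1) → sorted (1,1,2,4,5): b_i ≤ i ∀i, a PF.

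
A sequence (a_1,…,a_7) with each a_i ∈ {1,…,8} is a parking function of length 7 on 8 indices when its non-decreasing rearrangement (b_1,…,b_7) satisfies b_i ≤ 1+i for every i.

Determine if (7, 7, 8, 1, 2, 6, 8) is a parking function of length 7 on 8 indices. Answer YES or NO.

NO

Rearranged: b = (1, 2, 6, 7, 7, 8, 8).
  b_1=1 ≤ 2
  b_2=2 ≤ 3
  b_3=6 > 4
  fails at i=3 ⇒ NO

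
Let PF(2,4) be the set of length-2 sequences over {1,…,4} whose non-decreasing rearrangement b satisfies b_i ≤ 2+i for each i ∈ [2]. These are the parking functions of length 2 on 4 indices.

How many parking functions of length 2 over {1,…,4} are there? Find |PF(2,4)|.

|PF(2,4)| = (4+1−2)·(4+1)^{2−1} = 3 · 5 = 15 (Pollak)
Example (3,4) → sorted (3,4): b_i ≤ 2+i ∀i, a PF.

15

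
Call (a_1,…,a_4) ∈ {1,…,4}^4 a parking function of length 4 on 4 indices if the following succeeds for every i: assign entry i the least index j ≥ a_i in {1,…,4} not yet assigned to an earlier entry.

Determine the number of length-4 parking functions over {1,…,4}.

|PF(4,4)| = (5−4)·5^(4−1) = 1 · 125 = 125 (Pollak)
E.g. (2,3,2,1) → sorted (1,2,2,3): b_i ≤ i ∀i, a PF.

125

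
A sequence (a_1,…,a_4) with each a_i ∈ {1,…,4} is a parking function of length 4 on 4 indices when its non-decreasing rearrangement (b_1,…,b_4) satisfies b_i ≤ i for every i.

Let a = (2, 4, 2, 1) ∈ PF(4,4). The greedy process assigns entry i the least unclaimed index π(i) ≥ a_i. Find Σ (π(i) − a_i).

Σπ(i) = 1+…+4 = 10; Σa = 2+4+2+1 = 9; disp = 10−9 = 1.

1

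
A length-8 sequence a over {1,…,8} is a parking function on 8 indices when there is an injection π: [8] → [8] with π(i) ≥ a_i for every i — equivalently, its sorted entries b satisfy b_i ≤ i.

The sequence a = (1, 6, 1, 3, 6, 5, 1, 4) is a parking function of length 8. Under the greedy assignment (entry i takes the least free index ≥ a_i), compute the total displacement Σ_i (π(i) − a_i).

9

Σπ = 8·9/2 = 36 (π permutes [8]); Σa = 1+6+1+3+6+5+1+4 = 27; disp = 36−27 = 9.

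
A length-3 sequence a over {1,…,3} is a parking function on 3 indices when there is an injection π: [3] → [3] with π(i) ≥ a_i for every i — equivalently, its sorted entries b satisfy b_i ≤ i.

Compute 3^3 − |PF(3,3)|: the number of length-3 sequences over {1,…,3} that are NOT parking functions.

11

Count = (3−3+1)·(3+1)^(3−1) = 1 · 16 = 16 [KW]
Check (3,3,1) → sorted (1,3,3): b_2=3>2, not a PF.
Total 27; non-PF = 27−16 = 11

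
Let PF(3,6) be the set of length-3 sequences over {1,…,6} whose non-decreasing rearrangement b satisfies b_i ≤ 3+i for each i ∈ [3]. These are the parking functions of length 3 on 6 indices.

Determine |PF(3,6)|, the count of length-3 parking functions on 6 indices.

Count = (7−3)·7^(3−1) = 4×49 = 196 (Pollak)
Check (1,3,2) → sorted (1,2,3): b_i ≤ 3+i ∀i, a PF.

196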